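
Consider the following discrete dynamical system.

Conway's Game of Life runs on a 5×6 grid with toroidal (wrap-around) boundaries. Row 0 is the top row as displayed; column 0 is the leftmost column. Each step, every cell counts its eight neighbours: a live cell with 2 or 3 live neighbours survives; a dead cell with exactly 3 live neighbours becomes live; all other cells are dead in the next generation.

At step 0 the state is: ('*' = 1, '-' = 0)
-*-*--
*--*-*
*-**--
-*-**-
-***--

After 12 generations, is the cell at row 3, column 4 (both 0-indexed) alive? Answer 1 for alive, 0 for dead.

0

t=0: -*-*--
*--*-*
*-**--
-*-**-
-***--
t=1: -*-*--
*--*-*
*-----
*---*-
**----
t=2: -*--**
***-**
**--*-
*-----
***--*
t=3: ------
--*---
--***-
--*---
--*-*-
t=4: ---*--
--*---
-**---
-**-*-
---*--
t=5: --**--
-***--
------
-*----
---**-
t=6: -*----
-*-*--
-*----
------
---**-
t=7: ---**-
**----
--*---
------
------
t=8: ------
-***--
-*----
------
------
t=9: --*---
-**---
-*----
------
------
t=10: -**---
-**---
-**---
------
------
t=11: -**---
*--*--
-**---
------
------
t=12: -**---
*--*--
-**---
------
------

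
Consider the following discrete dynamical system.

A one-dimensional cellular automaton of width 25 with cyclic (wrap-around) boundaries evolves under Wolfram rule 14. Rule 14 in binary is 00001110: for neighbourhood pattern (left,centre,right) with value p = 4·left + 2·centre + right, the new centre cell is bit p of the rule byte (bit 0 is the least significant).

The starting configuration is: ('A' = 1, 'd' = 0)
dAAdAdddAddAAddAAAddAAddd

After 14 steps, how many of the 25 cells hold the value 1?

0) dAAdAdddAddAAddAAAddAAddd
1) AAddAddAAdAAddAAdddAAdddd
2) AddAAdAAddAddAAdddAAddddA
3) ddAAddAddAAdAAdddAAddddAA
4) dAAddAAdAAddAdddAAddddAAd
5) AAddAAddAddAAddAAddddAAdd
6) AddAAddAAdAAddAAddddAAddA
7) ddAAddAAddAddAAddddAAddAA
8) dAAddAAddAAdAAddddAAddAAd
9) AAddAAddAAddAddddAAddAAdd
10) AddAAddAAddAAdddAAddAAddA
11) ddAAddAAddAAdddAAddAAddAA
12) dAAddAAddAAdddAAddAAddAAd
13) AAddAAddAAdddAAddAAddAAdd
14) AddAAddAAdddAAddAAddAAddA

12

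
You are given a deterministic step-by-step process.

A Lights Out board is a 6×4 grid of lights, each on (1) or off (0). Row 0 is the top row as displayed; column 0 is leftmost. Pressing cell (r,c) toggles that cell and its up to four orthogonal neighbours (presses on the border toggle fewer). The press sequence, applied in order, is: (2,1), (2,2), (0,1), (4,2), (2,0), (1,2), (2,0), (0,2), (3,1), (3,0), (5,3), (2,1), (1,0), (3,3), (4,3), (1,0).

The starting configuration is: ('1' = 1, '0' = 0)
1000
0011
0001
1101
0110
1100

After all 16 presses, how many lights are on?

step 0: 1000
0011
0001
1101
0110
1100
step 1: 1000
0111
1111
1001
0110
1100
step 2: 1000
0101
1000
1011
0110
1100
step 3: 0110
0001
1000
1011
0110
1100
step 4: 0110
0001
1000
1001
0001
1110
step 5: 0110
1001
0100
0001
0001
1110
step 6: 0100
1110
0110
0001
0001
1110
step 7: 0100
0110
1010
1001
0001
1110
step 8: 0011
0100
1010
1001
0001
1110
step 9: 0011
0100
1110
0111
0101
1110
step 10: 0011
0100
0110
1011
1101
1110
step 11: 0011
0100
0110
1011
1100
1101
step 12: 0011
0000
1000
1111
1100
1101
step 13: 1011
1100
0000
1111
1100
1101
step 14: 1011
1100
0001
1100
1101
1101
step 15: 1011
1100
0001
1101
1110
1100
step 16: 0011
0000
1001
1101
1110
1100

12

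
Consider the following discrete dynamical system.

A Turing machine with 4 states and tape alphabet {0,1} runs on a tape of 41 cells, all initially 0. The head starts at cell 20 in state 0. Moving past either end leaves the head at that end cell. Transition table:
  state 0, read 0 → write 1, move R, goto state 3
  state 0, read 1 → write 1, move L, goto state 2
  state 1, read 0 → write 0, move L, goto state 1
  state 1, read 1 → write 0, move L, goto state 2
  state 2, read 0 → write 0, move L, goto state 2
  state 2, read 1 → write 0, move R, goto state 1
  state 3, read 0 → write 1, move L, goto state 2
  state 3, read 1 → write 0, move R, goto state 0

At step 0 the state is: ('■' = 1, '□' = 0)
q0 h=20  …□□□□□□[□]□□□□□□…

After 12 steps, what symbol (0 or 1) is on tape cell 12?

0

k=0  q0 h=20  …□□□□□□[□]□□□□□□…
k=1  q3 h=21  …□□□□□■[□]□□□□□□…
k=2  q2 h=20  …□□□□□□[■]■□□□□□…
k=3  q1 h=21  …□□□□□□[■]□□□□□□…
k=4  q2 h=20  …□□□□□□[□]□□□□□□…
k=5  q2 h=19  …□□□□□□[□]□□□□□□…
k=6  q2 h=18  …□□□□□□[□]□□□□□□…
k=7  q2 h=17  …□□□□□□[□]□□□□□□…
k=8  q2 h=16  …□□□□□□[□]□□□□□□…
k=9  q2 h=15  …□□□□□□[□]□□□□□□…
k=10  q2 h=14  …□□□□□□[□]□□□□□□…
k=11  q2 h=13  …□□□□□□[□]□□□□□□…
k=12  q2 h=12  …□□□□□□[□]□□□□□□…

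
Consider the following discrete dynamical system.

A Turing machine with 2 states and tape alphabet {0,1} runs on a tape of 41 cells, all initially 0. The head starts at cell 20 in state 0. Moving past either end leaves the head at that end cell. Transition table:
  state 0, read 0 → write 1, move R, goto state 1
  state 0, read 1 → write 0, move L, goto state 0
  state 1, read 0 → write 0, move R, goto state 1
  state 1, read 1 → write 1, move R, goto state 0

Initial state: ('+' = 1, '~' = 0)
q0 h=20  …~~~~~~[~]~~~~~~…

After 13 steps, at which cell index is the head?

k=0  q0 h=20  …~~~~~~[~]~~~~~~…
k=1  q1 h=21  …~~~~~+[~]~~~~~~…
k=2  q1 h=22  …~~~~+~[~]~~~~~~…
k=3  q1 h=23  …~~~+~~[~]~~~~~~…
k=4  q1 h=24  …~~+~~~[~]~~~~~~…
k=5  q1 h=25  …~+~~~~[~]~~~~~~…
k=6  q1 h=26  …+~~~~~[~]~~~~~~…
k=7  q1 h=27  …~~~~~~[~]~~~~~~…
k=8  q1 h=28  …~~~~~~[~]~~~~~~…
k=9  q1 h=29  …~~~~~~[~]~~~~~~…
k=10  q1 h=30  …~~~~~~[~]~~~~~~…
k=11  q1 h=31  …~~~~~~[~]~~~~~~…
k=12  q1 h=32  …~~~~~~[~]~~~~~~…
k=13  q1 h=33  …~~~~~~[~]~~~~~~…

33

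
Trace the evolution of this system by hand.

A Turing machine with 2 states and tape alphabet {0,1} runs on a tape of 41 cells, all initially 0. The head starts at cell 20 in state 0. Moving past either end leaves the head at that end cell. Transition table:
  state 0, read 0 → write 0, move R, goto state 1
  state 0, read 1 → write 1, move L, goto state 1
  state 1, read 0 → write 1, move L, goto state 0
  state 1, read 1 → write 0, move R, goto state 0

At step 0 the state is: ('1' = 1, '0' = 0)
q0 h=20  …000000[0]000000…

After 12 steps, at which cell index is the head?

26

gen 0: q0 h=20  …000000[0]000000…
gen 1: q1 h=21  …000000[0]000000…
gen 2: q0 h=20  …000000[0]100000…
gen 3: q1 h=21  …000000[1]000000…
gen 4: q0 h=22  …000000[0]000000…
gen 5: q1 h=23  …000000[0]000000…
gen 6: q0 h=22  …000000[0]100000…
gen 7: q1 h=23  …000000[1]000000…
gen 8: q0 h=24  …000000[0]000000…
gen 9: q1 h=25  …000000[0]000000…
gen 10: q0 h=24  …000000[0]100000…
gen 11: q1 h=25  …000000[1]000000…
gen 12: q0 h=26  …000000[0]000000…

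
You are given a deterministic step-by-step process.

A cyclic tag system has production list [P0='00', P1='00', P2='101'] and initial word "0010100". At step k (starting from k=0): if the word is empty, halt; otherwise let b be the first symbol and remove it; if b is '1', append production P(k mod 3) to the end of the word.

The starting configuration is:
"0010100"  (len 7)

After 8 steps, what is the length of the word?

k=0  "0010100"  (len 7)
k=1  "010100"  (len 6)
k=2  "10100"  (len 5)
k=3  "0100101"  (len 7)
k=4  "100101"  (len 6)
k=5  "0010100"  (len 7)
k=6  "010100"  (len 6)
k=7  "10100"  (len 5)
k=8  "010000"  (len 6)

6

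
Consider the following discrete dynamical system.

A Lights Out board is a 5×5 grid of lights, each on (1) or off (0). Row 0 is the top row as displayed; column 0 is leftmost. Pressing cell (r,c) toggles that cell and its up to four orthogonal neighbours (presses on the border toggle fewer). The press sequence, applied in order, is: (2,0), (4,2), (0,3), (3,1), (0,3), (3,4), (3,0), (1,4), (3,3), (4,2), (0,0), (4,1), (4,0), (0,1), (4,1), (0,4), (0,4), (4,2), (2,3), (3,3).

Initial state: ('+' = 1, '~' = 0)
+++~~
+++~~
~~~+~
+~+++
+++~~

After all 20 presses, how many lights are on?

14

k=0  +++~~
+++~~
~~~+~
+~+++
+++~~
k=1  +++~~
~++~~
++~+~
~~+++
+++~~
k=2  +++~~
~++~~
++~+~
~~~++
+~~+~
k=3  ++~++
~+++~
++~+~
~~~++
+~~+~
k=4  ++~++
~+++~
+~~+~
+++++
++~+~
k=5  +++~~
~++~~
+~~+~
+++++
++~+~
k=6  +++~~
~++~~
+~~++
+++~~
++~++
k=7  +++~~
~++~~
~~~++
~~+~~
~+~++
k=8  +++~+
~++++
~~~+~
~~+~~
~+~++
k=9  +++~+
~++++
~~~~~
~~~++
~+~~+
k=10  +++~+
~++++
~~~~~
~~+++
~~+++
k=11  ~~+~+
+++++
~~~~~
~~+++
~~+++
k=12  ~~+~+
+++++
~~~~~
~++++
++~++
k=13  ~~+~+
+++++
~~~~~
+++++
~~~++
k=14  ++~~+
+~+++
~~~~~
+++++
~~~++
k=15  ++~~+
+~+++
~~~~~
+~+++
+++++
k=16  ++~+~
+~++~
~~~~~
+~+++
+++++
k=17  ++~~+
+~+++
~~~~~
+~+++
+++++
k=18  ++~~+
+~+++
~~~~~
+~~++
+~~~+
k=19  ++~~+
+~+~+
~~+++
+~~~+
+~~~+
k=20  ++~~+
+~+~+
~~+~+
+~++~
+~~++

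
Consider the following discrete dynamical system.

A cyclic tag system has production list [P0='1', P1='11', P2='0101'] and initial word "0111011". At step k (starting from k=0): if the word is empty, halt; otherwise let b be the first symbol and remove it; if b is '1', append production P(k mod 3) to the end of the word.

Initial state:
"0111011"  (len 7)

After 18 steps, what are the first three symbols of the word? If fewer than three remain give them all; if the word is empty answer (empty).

111

gen 0: "0111011"  (len 7)
gen 1: "111011"  (len 6)
gen 2: "1101111"  (len 7)
gen 3: "1011110101"  (len 10)
gen 4: "0111101011"  (len 10)
gen 5: "111101011"  (len 9)
gen 6: "111010110101"  (len 12)
gen 7: "110101101011"  (len 12)
gen 8: "1010110101111"  (len 13)
gen 9: "0101101011110101"  (len 16)
gen 10: "101101011110101"  (len 15)
gen 11: "0110101111010111"  (len 16)
gen 12: "110101111010111"  (len 15)
gen 13: "101011110101111"  (len 15)
gen 14: "0101111010111111"  (len 16)
gen 15: "101111010111111"  (len 15)
gen 16: "011110101111111"  (len 15)
gen 17: "11110101111111"  (len 14)
gen 18: "11101011111110101"  (len 17)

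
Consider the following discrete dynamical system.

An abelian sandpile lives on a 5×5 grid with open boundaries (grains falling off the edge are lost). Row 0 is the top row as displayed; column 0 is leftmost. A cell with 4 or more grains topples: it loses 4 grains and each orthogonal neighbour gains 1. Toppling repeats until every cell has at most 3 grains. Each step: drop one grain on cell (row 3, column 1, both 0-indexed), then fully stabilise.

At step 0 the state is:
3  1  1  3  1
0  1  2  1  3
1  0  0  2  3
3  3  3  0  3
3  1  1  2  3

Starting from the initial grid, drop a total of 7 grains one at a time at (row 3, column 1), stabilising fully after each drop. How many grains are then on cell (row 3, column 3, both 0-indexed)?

0) 3  1  1  3  1
0  1  2  1  3
1  0  0  2  3
3  3  3  0  3
3  1  1  2  3
1) 3  1  1  3  1
0  1  2  1  3
2  1  1  2  3
1  2  0  1  3
0  3  2  2  3
2) 3  1  1  3  1
0  1  2  1  3
2  1  1  2  3
1  3  0  1  3
0  3  2  2  3
3) 3  1  1  3  1
0  1  2  1  3
2  2  1  2  3
2  1  1  1  3
1  0  3  2  3
4) 3  1  1  3  1
0  1  2  1  3
2  2  1  2  3
2  2  1  1  3
1  0  3  2  3
5) 3  1  1  3  1
0  1  2  1  3
2  2  1  2  3
2  3  1  1  3
1  0  3  2  3
6) 3  1  1  3  1
0  1  2  1  3
2  3  1  2  3
3  0  2  1  3
1  1  3  2  3
7) 3  1  1  3  1
0  1  2  1  3
2  3  1  2  3
3  1  2  1  3
1  1  3  2  3

1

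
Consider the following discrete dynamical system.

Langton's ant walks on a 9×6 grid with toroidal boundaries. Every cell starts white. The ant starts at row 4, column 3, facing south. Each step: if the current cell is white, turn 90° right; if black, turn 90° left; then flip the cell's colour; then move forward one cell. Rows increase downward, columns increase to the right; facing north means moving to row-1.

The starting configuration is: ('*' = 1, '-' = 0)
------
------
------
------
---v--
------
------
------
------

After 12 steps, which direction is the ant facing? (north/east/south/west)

k=0  ------
------
------
------
---v--
------
------
------
------
k=1  ------
------
------
------
--<*--
------
------
------
------
k=2  ------
------
------
--^---
--**--
------
------
------
------
k=3  ------
------
------
--*>--
--**--
------
------
------
------
k=4  ------
------
------
--**--
--*v--
------
------
------
------
k=5  ------
------
------
--**--
--*->-
------
------
------
------
k=6  ------
------
------
--**--
--*-*-
----v-
------
------
------
k=7  ------
------
------
--**--
--*-*-
---<*-
------
------
------
k=8  ------
------
------
--**--
--*^*-
---**-
------
------
------
k=9  ------
------
------
--**--
--**>-
---**-
------
------
------
k=10  ------
------
------
--**^-
--**--
---**-
------
------
------
k=11  ------
------
------
--***>
--**--
---**-
------
------
------
k=12  ------
------
------
--****
--**-v
---**-
------
------
------

south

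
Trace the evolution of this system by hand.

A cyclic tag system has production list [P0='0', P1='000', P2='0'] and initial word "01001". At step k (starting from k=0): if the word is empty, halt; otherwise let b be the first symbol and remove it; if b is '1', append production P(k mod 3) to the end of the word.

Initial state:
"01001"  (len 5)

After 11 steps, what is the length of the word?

0

[0] "01001"  (len 5)
[1] "1001"  (len 4)
[2] "001000"  (len 6)
[3] "01000"  (len 5)
[4] "1000"  (len 4)
[5] "000000"  (len 6)
[6] "00000"  (len 5)
[7] "0000"  (len 4)
[8] "000"  (len 3)
[9] "00"  (len 2)
[10] "0"  (len 1)
[11] (halted — word empty)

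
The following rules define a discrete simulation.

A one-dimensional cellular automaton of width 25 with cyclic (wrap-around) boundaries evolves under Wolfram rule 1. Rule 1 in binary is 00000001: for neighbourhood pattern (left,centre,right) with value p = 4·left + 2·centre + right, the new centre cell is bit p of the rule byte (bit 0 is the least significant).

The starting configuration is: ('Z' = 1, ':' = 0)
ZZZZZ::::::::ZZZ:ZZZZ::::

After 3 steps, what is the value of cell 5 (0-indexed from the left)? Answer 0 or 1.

gen 0: ZZZZZ::::::::ZZZ:ZZZZ::::
gen 1: ::::::ZZZZZZ::::::::::ZZ:
gen 2: ZZZZZ::::::::ZZZZZZZZ::::
gen 3: ::::::ZZZZZZ::::::::::ZZ:

0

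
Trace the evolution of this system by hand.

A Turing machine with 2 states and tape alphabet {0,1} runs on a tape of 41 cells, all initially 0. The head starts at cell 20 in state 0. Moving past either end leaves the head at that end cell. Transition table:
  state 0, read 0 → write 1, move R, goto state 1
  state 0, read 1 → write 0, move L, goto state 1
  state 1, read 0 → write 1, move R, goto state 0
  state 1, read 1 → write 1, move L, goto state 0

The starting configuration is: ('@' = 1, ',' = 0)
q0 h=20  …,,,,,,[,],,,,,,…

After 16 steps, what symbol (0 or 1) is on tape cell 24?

1

[0] q0 h=20  …,,,,,,[,],,,,,,…
[1] q1 h=21  …,,,,,@[,],,,,,,…
[2] q0 h=22  …,,,,@@[,],,,,,,…
[3] q1 h=23  …,,,@@@[,],,,,,,…
[4] q0 h=24  …,,@@@@[,],,,,,,…
[5] q1 h=25  …,@@@@@[,],,,,,,…
[6] q0 h=26  …@@@@@@[,],,,,,,…
[7] q1 h=27  …@@@@@@[,],,,,,,…
[8] q0 h=28  …@@@@@@[,],,,,,,…
[9] q1 h=29  …@@@@@@[,],,,,,,…
[10] q0 h=30  …@@@@@@[,],,,,,,…
[11] q1 h=31  …@@@@@@[,],,,,,,…
[12] q0 h=32  …@@@@@@[,],,,,,,…
[13] q1 h=33  …@@@@@@[,],,,,,,…
[14] q0 h=34  …@@@@@@[,],,,,,,|
[15] q1 h=35  …@@@@@@[,],,,,,|
[16] q0 h=36  …@@@@@@[,],,,,|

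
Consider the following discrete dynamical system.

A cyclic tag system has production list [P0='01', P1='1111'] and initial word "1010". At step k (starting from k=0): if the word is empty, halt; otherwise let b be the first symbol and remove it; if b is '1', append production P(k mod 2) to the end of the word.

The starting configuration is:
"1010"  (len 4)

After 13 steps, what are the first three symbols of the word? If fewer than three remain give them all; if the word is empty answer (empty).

111

[0] "1010"  (len 4)
[1] "01001"  (len 5)
[2] "1001"  (len 4)
[3] "00101"  (len 5)
[4] "0101"  (len 4)
[5] "101"  (len 3)
[6] "011111"  (len 6)
[7] "11111"  (len 5)
[8] "11111111"  (len 8)
[9] "111111101"  (len 9)
[10] "111111011111"  (len 12)
[11] "1111101111101"  (len 13)
[12] "1111011111011111"  (len 16)
[13] "11101111101111101"  (len 17)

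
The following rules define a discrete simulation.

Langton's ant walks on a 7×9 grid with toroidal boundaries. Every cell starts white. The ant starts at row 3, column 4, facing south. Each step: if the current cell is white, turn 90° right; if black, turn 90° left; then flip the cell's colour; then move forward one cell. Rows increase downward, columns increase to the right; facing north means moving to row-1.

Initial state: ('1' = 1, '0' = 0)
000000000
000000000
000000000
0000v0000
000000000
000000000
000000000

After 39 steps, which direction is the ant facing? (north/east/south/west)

step 0: 000000000
000000000
000000000
0000v0000
000000000
000000000
000000000
step 1: 000000000
000000000
000000000
000<10000
000000000
000000000
000000000
step 2: 000000000
000000000
000^00000
000110000
000000000
000000000
000000000
step 3: 000000000
000000000
0001>0000
000110000
000000000
000000000
000000000
step 4: 000000000
000000000
000110000
0001v0000
000000000
000000000
000000000
step 5: 000000000
000000000
000110000
00010>000
000000000
000000000
000000000
step 6: 000000000
000000000
000110000
000101000
00000v000
000000000
000000000
step 7: 000000000
000000000
000110000
000101000
0000<1000
000000000
000000000
step 8: 000000000
000000000
000110000
0001^1000
000011000
000000000
000000000
step 9: 000000000
000000000
000110000
00011>000
000011000
000000000
000000000
step 10: 000000000
000000000
00011^000
000110000
000011000
000000000
000000000
step 11: 000000000
000000000
000111>00
000110000
000011000
000000000
000000000
step 12: 000000000
000000000
000111100
000110v00
000011000
000000000
000000000
step 13: 000000000
000000000
000111100
00011<100
000011000
000000000
000000000
step 14: 000000000
000000000
00011^100
000111100
000011000
000000000
000000000
step 15: 000000000
000000000
0001<0100
000111100
000011000
000000000
000000000
step 16: 000000000
000000000
000100100
0001v1100
000011000
000000000
000000000
step 17: 000000000
000000000
000100100
00010>100
000011000
000000000
000000000
step 18: 000000000
000000000
00010^100
000100100
000011000
000000000
000000000
step 19: 000000000
000000000
000101>00
000100100
000011000
000000000
000000000
step 20: 000000000
000000^00
000101000
000100100
000011000
000000000
000000000
step 21: 000000000
0000001>0
000101000
000100100
000011000
000000000
000000000
step 22: 000000000
000000110
0001010v0
000100100
000011000
000000000
000000000
step 23: 000000000
000000110
000101<10
000100100
000011000
000000000
000000000
step 24: 000000000
000000^10
000101110
000100100
000011000
000000000
000000000
step 25: 000000000
00000<010
000101110
000100100
000011000
000000000
000000000
step 26: 00000^000
000001010
000101110
000100100
000011000
000000000
000000000
step 27: 000001>00
000001010
000101110
000100100
000011000
000000000
000000000
step 28: 000001100
000001v10
000101110
000100100
000011000
000000000
000000000
step 29: 000001100
00000<110
000101110
000100100
000011000
000000000
000000000
step 30: 000001100
000000110
00010v110
000100100
000011000
000000000
000000000
step 31: 000001100
000000110
000100>10
000100100
000011000
000000000
000000000
step 32: 000001100
000000^10
000100010
000100100
000011000
000000000
000000000
step 33: 000001100
00000<010
000100010
000100100
000011000
000000000
000000000
step 34: 00000^100
000001010
000100010
000100100
000011000
000000000
000000000
step 35: 0000<0100
000001010
000100010
000100100
000011000
000000000
000000000
step 36: 000010100
000001010
000100010
000100100
000011000
000000000
0000^0000
step 37: 000010100
000001010
000100010
000100100
000011000
000000000
00001>000
step 38: 00001v100
000001010
000100010
000100100
000011000
000000000
000011000
step 39: 0000<1100
000001010
000100010
000100100
000011000
000000000
000011000

west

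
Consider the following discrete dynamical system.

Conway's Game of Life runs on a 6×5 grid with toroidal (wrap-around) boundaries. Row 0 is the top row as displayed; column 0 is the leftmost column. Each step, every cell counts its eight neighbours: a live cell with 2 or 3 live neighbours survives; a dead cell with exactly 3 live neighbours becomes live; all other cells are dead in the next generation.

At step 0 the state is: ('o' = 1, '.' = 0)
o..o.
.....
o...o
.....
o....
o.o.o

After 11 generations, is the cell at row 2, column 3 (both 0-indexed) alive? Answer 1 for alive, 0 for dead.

1

step 0: o..o.
.....
o...o
.....
o....
o.o.o
step 1: oo.o.
o....
.....
o...o
oo..o
o..o.
step 2: ooo..
oo..o
o...o
.o..o
.o.o.
...o.
step 3: ..oo.
..oo.
...o.
.oooo
o..oo
o..oo
step 4: .o...
....o
.o...
.o...
.....
oo...
step 5: .o...
o....
o....
.....
oo...
oo...
step 6: .o...
oo...
.....
oo...
oo...
..o..
step 7: ooo..
oo...
.....
oo...
o.o..
o.o..
step 8: ..o.o
o.o..
.....
oo...
o.o.o
o.ooo
step 9: ..o..
.o.o.
o....
oo..o
..o..
..o..
step 10: .ooo.
.oo..
..o..
oo..o
o.oo.
.ooo.
step 11: o....
.....
..oo.
o...o
.....
o....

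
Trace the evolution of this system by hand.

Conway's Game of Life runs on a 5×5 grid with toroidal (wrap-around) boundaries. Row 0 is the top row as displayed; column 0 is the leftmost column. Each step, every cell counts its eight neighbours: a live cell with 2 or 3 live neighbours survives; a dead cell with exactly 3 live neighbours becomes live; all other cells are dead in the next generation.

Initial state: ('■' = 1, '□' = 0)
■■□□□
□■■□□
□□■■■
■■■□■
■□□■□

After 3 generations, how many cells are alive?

k=0  ■■□□□
□■■□□
□□■■■
■■■□■
■□□■□
k=1  ■□□□■
□□□□■
□□□□■
□□□□□
□□□■□
k=2  ■□□■■
□□□■■
□□□□□
□□□□□
□□□□■
k=3  ■□□□□
■□□■□
□□□□□
□□□□□
■□□■■

6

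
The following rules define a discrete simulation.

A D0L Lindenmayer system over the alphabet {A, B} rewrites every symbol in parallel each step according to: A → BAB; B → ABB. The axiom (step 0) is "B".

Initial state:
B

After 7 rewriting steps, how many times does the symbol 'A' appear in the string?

729

[0] B
[1] ABB
[2] BABABBABB
[3] ABBBABABBBABABBABBBABABBABB
[4] BABABBABBABBBABABBBABABBABBABBBABABBBABABBABBBABABBABBABBBABABBBABABBABBBABABBABB
[5] ABBBABABBBABABBABBBABABBABBBABABBABBABBBABABBBABABBABBABBB…BABBABBBABABBBABABBABBBABABBABBABBBABABBBABABBABBBABABBABB  (len 243)
[6] BABABBABBABBBABABBBABABBABBABBBABABBBABABBABBBABABBABBABBB…BABBABBBABABBBABABBABBBABABBABBABBBABABBBABABBABBBABABBABB  (len 729)
[7] ABBBABABBBABABBABBBABABBABBBABABBABBABBBABABBBABABBABBABBB…BABBABBBABABBBABABBABBBABABBABBABBBABABBBABABBABBBABABBABB  (len 2187)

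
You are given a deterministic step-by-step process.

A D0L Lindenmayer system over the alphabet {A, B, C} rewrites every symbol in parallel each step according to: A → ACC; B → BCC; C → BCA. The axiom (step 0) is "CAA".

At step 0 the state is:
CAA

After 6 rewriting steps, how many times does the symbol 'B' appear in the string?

k=0  CAA
k=1  BCAACCACC
k=2  BCCBCAACCACCBCABCAACCBCABCA
k=3  BCCBCABCABCCBCAACCACCBCABCAACCBCABCABCCBCAACCBCCBCAACCACCBCABCABCCBCAACCBCCBCAACC
k=4  BCCBCABCABCCBCAACCBCCBCAACCBCCBCABCABCCBCAACCACCBCABCAACCB…AACCBCCBCABCABCCBCAACCACCBCABCABCCBCABCABCCBCAACCACCBCABCA  (len 243)
k=5  BCCBCABCABCCBCAACCBCCBCAACCBCCBCABCABCCBCAACCACCBCABCABCCB…AACCBCCBCABCABCCBCAACCACCBCABCAACCBCABCABCCBCAACCBCCBCAACC  (len 729)
k=6  BCCBCABCABCCBCAACCBCCBCAACCBCCBCABCABCCBCAACCACCBCABCABCCB…AACCBCCBCABCABCCBCAACCACCBCABCABCCBCABCABCCBCAACCACCBCABCA  (len 2187)

546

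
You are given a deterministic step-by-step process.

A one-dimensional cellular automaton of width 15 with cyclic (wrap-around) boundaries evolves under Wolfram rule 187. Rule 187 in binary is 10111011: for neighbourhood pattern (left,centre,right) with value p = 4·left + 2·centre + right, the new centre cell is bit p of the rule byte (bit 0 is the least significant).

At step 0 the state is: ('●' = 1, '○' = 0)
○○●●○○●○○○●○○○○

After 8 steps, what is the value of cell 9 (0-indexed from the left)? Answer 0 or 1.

1

gen 0: ○○●●○○●○○○●○○○○
gen 1: ●●●○●●○●●●○●●●●
gen 2: ●●○●●○●●●○●●●●●
gen 3: ●○●●○●●●○●●●●●●
gen 4: ○●●○●●●○●●●●●●●
gen 5: ●●○●●●○●●●●●●●○
gen 6: ●○●●●○●●●●●●●○●
gen 7: ○●●●○●●●●●●●○●●
gen 8: ●●●○●●●●●●●○●●○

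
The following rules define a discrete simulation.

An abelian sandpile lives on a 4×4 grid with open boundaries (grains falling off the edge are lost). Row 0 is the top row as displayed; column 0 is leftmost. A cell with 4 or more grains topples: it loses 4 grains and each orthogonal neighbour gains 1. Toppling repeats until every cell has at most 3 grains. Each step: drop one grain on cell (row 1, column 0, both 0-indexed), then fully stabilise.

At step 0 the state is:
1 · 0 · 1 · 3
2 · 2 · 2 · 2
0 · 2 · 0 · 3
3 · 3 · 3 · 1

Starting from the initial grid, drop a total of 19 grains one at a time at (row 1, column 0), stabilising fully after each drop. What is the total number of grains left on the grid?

33

step 0: 1 · 0 · 1 · 3
2 · 2 · 2 · 2
0 · 2 · 0 · 3
3 · 3 · 3 · 1
step 1: 1 · 0 · 1 · 3
3 · 2 · 2 · 2
0 · 2 · 0 · 3
3 · 3 · 3 · 1
step 2: 2 · 0 · 1 · 3
0 · 3 · 2 · 2
1 · 2 · 0 · 3
3 · 3 · 3 · 1
step 3: 2 · 0 · 1 · 3
1 · 3 · 2 · 2
1 · 2 · 0 · 3
3 · 3 · 3 · 1
step 4: 2 · 0 · 1 · 3
2 · 3 · 2 · 2
1 · 2 · 0 · 3
3 · 3 · 3 · 1
step 5: 2 · 0 · 1 · 3
3 · 3 · 2 · 2
1 · 2 · 0 · 3
3 · 3 · 3 · 1
step 6: 3 · 1 · 1 · 3
1 · 0 · 3 · 2
2 · 3 · 0 · 3
3 · 3 · 3 · 1
step 7: 3 · 1 · 1 · 3
2 · 0 · 3 · 2
2 · 3 · 0 · 3
3 · 3 · 3 · 1
step 8: 3 · 1 · 1 · 3
3 · 0 · 3 · 2
2 · 3 · 0 · 3
3 · 3 · 3 · 1
step 9: 0 · 2 · 1 · 3
1 · 1 · 3 · 2
3 · 3 · 0 · 3
3 · 3 · 3 · 1
step 10: 0 · 2 · 1 · 3
2 · 1 · 3 · 2
3 · 3 · 0 · 3
3 · 3 · 3 · 1
step 11: 0 · 2 · 1 · 3
3 · 1 · 3 · 2
3 · 3 · 0 · 3
3 · 3 · 3 · 1
step 12: 1 · 2 · 1 · 3
1 · 3 · 3 · 2
2 · 1 · 2 · 3
1 · 2 · 0 · 2
step 13: 1 · 2 · 1 · 3
2 · 3 · 3 · 2
2 · 1 · 2 · 3
1 · 2 · 0 · 2
step 14: 1 · 2 · 1 · 3
3 · 3 · 3 · 2
2 · 1 · 2 · 3
1 · 2 · 0 · 2
step 15: 2 · 3 · 2 · 3
1 · 1 · 0 · 3
3 · 2 · 3 · 3
1 · 2 · 0 · 2
step 16: 2 · 3 · 2 · 3
2 · 1 · 0 · 3
3 · 2 · 3 · 3
1 · 2 · 0 · 2
step 17: 2 · 3 · 2 · 3
3 · 1 · 0 · 3
3 · 2 · 3 · 3
1 · 2 · 0 · 2
step 18: 3 · 3 · 2 · 3
1 · 2 · 0 · 3
0 · 3 · 3 · 3
2 · 2 · 0 · 2
step 19: 3 · 3 · 2 · 3
2 · 2 · 0 · 3
0 · 3 · 3 · 3
2 · 2 · 0 · 2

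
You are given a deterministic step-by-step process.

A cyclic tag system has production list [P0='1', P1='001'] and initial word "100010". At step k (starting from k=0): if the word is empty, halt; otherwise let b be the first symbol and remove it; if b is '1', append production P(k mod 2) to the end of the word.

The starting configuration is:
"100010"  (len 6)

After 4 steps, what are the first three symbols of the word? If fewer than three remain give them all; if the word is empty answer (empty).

101

[0] "100010"  (len 6)
[1] "000101"  (len 6)
[2] "00101"  (len 5)
[3] "0101"  (len 4)
[4] "101"  (len 3)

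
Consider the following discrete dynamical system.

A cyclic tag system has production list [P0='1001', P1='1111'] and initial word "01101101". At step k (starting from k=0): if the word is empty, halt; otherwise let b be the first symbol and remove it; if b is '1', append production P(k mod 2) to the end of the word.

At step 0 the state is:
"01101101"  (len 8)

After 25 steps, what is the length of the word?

[0] "01101101"  (len 8)
[1] "1101101"  (len 7)
[2] "1011011111"  (len 10)
[3] "0110111111001"  (len 13)
[4] "110111111001"  (len 12)
[5] "101111110011001"  (len 15)
[6] "011111100110011111"  (len 18)
[7] "11111100110011111"  (len 17)
[8] "11111001100111111111"  (len 20)
[9] "11110011001111111111001"  (len 23)
[10] "11100110011111111110011111"  (len 26)
[11] "11001100111111111100111111001"  (len 29)
[12] "10011001111111111001111110011111"  (len 32)
[13] "00110011111111110011111100111111001"  (len 35)
[14] "0110011111111110011111100111111001"  (len 34)
[15] "110011111111110011111100111111001"  (len 33)
[16] "100111111111100111111001111110011111"  (len 36)
[17] "001111111111001111110011111100111111001"  (len 39)
[18] "01111111111001111110011111100111111001"  (len 38)
[19] "1111111111001111110011111100111111001"  (len 37)
[20] "1111111110011111100111111001111110011111"  (len 40)
[21] "1111111100111111001111110011111100111111001"  (len 43)
[22] "1111111001111110011111100111111001111110011111"  (len 46)
[23] "1111110011111100111111001111110011111100111111001"  (len 49)
[24] "1111100111111001111110011111100111111001111110011111"  (len 52)
[25] "1111001111110011111100111111001111110011111100111111001"  (len 55)

55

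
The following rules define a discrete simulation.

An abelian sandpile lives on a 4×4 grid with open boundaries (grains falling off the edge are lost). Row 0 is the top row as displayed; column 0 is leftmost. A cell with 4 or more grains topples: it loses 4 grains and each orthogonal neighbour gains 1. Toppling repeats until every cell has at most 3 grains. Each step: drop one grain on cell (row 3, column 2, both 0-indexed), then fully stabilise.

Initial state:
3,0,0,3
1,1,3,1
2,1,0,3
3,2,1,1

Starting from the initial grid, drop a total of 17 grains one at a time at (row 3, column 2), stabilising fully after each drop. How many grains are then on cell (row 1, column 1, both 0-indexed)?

3

[0] 3,0,0,3
1,1,3,1
2,1,0,3
3,2,1,1
[1] 3,0,0,3
1,1,3,1
2,1,0,3
3,2,2,1
[2] 3,0,0,3
1,1,3,1
2,1,0,3
3,2,3,1
[3] 3,0,0,3
1,1,3,1
2,1,1,3
3,3,0,2
[4] 3,0,0,3
1,1,3,1
2,1,1,3
3,3,1,2
[5] 3,0,0,3
1,1,3,1
2,1,1,3
3,3,2,2
[6] 3,0,0,3
1,1,3,1
2,1,1,3
3,3,3,2
[7] 3,0,0,3
1,1,3,1
3,2,2,3
0,1,1,3
[8] 3,0,0,3
1,1,3,1
3,2,2,3
0,1,2,3
[9] 3,0,0,3
1,1,3,1
3,2,2,3
0,1,3,3
[10] 3,0,1,3
1,2,0,3
3,3,1,1
0,2,2,1
[11] 3,0,1,3
1,2,0,3
3,3,1,1
0,2,3,1
[12] 3,0,1,3
1,2,0,3
3,3,2,1
0,3,0,2
[13] 3,0,1,3
1,2,0,3
3,3,2,1
0,3,1,2
[14] 3,0,1,3
1,2,0,3
3,3,2,1
0,3,2,2
[15] 3,0,1,3
1,2,0,3
3,3,2,1
0,3,3,2
[16] 3,0,1,3
2,3,1,3
0,2,0,2
2,1,2,3
[17] 3,0,1,3
2,3,1,3
0,2,0,2
2,1,3,3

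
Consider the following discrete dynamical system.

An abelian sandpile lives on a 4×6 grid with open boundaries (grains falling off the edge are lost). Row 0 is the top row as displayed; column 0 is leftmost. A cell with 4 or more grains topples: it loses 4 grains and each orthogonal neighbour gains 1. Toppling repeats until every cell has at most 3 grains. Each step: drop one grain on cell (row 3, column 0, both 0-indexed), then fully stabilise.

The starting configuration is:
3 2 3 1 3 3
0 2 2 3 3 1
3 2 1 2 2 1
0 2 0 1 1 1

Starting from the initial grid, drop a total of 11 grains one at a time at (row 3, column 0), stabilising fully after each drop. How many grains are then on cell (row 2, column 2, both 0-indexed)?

2

step 0: 3 2 3 1 3 3
0 2 2 3 3 1
3 2 1 2 2 1
0 2 0 1 1 1
step 1: 3 2 3 1 3 3
0 2 2 3 3 1
3 2 1 2 2 1
1 2 0 1 1 1
step 2: 3 2 3 1 3 3
0 2 2 3 3 1
3 2 1 2 2 1
2 2 0 1 1 1
step 3: 3 2 3 1 3 3
0 2 2 3 3 1
3 2 1 2 2 1
3 2 0 1 1 1
step 4: 3 2 3 1 3 3
1 2 2 3 3 1
0 3 1 2 2 1
1 3 0 1 1 1
step 5: 3 2 3 1 3 3
1 2 2 3 3 1
0 3 1 2 2 1
2 3 0 1 1 1
step 6: 3 2 3 1 3 3
1 2 2 3 3 1
0 3 1 2 2 1
3 3 0 1 1 1
step 7: 3 2 3 1 3 3
1 3 2 3 3 1
2 0 2 2 2 1
1 1 1 1 1 1
step 8: 3 2 3 1 3 3
1 3 2 3 3 1
2 0 2 2 2 1
2 1 1 1 1 1
step 9: 3 2 3 1 3 3
1 3 2 3 3 1
2 0 2 2 2 1
3 1 1 1 1 1
step 10: 3 2 3 1 3 3
1 3 2 3 3 1
3 0 2 2 2 1
0 2 1 1 1 1
step 11: 3 2 3 1 3 3
1 3 2 3 3 1
3 0 2 2 2 1
1 2 1 1 1 1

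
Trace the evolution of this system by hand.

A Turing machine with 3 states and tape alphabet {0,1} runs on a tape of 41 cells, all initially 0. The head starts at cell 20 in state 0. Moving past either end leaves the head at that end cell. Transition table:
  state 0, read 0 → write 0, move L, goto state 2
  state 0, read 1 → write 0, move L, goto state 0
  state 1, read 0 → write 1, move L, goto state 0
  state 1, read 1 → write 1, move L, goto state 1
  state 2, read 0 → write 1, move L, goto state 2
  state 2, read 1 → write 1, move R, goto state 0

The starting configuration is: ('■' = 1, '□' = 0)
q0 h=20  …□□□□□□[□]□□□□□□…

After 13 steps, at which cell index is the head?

step 0: q0 h=20  …□□□□□□[□]□□□□□□…
step 1: q2 h=19  …□□□□□□[□]□□□□□□…
step 2: q2 h=18  …□□□□□□[□]■□□□□□…
step 3: q2 h=17  …□□□□□□[□]■■□□□□…
step 4: q2 h=16  …□□□□□□[□]■■■□□□…
step 5: q2 h=15  …□□□□□□[□]■■■■□□…
step 6: q2 h=14  …□□□□□□[□]■■■■■□…
step 7: q2 h=13  …□□□□□□[□]■■■■■■…
step 8: q2 h=12  …□□□□□□[□]■■■■■■…
step 9: q2 h=11  …□□□□□□[□]■■■■■■…
step 10: q2 h=10  …□□□□□□[□]■■■■■■…
step 11: q2 h= 9  …□□□□□□[□]■■■■■■…
step 12: q2 h= 8  …□□□□□□[□]■■■■■■…
step 13: q2 h= 7  …□□□□□□[□]■■■■■■…

7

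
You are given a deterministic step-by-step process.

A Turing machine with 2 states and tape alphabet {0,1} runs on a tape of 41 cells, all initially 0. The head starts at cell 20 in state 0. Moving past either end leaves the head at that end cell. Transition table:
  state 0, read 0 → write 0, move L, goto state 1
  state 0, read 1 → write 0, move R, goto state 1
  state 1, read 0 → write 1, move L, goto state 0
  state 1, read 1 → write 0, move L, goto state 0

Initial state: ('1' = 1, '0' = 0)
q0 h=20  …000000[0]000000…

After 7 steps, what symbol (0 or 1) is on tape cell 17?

step 0: q0 h=20  …000000[0]000000…
step 1: q1 h=19  …000000[0]000000…
step 2: q0 h=18  …000000[0]100000…
step 3: q1 h=17  …000000[0]010000…
step 4: q0 h=16  …000000[0]101000…
step 5: q1 h=15  …000000[0]010100…
step 6: q0 h=14  …000000[0]101010…
step 7: q1 h=13  …000000[0]010101…

1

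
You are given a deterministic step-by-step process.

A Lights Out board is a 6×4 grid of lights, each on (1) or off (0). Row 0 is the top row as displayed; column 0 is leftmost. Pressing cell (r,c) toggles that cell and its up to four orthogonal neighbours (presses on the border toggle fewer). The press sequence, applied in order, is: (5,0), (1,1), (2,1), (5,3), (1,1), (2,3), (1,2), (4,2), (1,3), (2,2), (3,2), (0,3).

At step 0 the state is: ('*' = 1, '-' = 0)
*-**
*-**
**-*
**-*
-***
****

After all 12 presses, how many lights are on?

15

0) *-**
*-**
**-*
**-*
-***
****
1) *-**
*-**
**-*
**-*
****
--**
2) ****
-*-*
*--*
**-*
****
--**
3) ****
---*
-***
*--*
****
--**
4) ****
---*
-***
*--*
***-
----
5) *-**
****
--**
*--*
***-
----
6) *-**
***-
----
*---
***-
----
7) *--*
*--*
--*-
*---
***-
----
8) *--*
*--*
--*-
*-*-
*--*
--*-
9) *---
*-*-
--**
*-*-
*--*
--*-
10) *---
*---
-*--
*---
*--*
--*-
11) *---
*---
-**-
****
*-**
--*-
12) *-**
*--*
-**-
****
*-**
--*-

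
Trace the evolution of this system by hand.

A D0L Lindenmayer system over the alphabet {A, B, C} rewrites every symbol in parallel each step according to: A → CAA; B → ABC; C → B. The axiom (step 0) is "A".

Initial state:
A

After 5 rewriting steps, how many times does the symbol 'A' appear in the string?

0) A
1) CAA
2) BCAACAA
3) ABCBCAACAABCAACAA
4) CAAABCBABCBCAACAABCAACAAABCBCAACAABCAACAA
5) BCAACAACAAABCBABCCAAABCBABCBCAACAABCAACAAABCBCAACAABCAACAACAAABCBABCBCAACAABCAACAAABCBCAACAABCAACAA

50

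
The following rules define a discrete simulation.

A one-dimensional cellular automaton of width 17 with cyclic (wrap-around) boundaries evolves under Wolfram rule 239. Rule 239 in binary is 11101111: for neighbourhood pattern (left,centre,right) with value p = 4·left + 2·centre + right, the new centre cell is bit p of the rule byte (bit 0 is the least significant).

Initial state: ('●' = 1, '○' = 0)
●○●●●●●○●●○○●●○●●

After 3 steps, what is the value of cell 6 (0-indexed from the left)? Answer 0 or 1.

gen 0: ●○●●●●●○●●○○●●○●●
gen 1: ●●●●●●●●●●○●●●●●●
gen 2: ●●●●●●●●●●●●●●●●●
gen 3: ●●●●●●●●●●●●●●●●●

1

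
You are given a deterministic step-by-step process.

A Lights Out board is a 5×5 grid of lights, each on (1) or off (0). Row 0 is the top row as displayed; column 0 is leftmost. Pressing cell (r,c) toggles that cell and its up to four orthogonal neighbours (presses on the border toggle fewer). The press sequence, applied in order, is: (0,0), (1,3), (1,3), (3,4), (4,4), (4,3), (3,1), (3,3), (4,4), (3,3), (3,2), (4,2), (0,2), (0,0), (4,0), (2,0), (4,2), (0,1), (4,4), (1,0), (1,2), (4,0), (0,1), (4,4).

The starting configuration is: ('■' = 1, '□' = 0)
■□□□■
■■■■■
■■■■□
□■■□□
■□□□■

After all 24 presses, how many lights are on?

20

0) ■□□□■
■■■■■
■■■■□
□■■□□
■□□□■
1) □■□□■
□■■■■
■■■■□
□■■□□
■□□□■
2) □■□■■
□■□□□
■■■□□
□■■□□
■□□□■
3) □■□□■
□■■■■
■■■■□
□■■□□
■□□□■
4) □■□□■
□■■■■
■■■■■
□■■■■
■□□□□
5) □■□□■
□■■■■
■■■■■
□■■■□
■□□■■
6) □■□□■
□■■■■
■■■■■
□■■□□
■□■□□
7) □■□□■
□■■■■
■□■■■
■□□□□
■■■□□
8) □■□□■
□■■■■
■□■□■
■□■■■
■■■■□
9) □■□□■
□■■■■
■□■□■
■□■■□
■■■□■
10) □■□□■
□■■■■
■□■■■
■□□□■
■■■■■
11) □■□□■
□■■■■
■□□■■
■■■■■
■■□■■
12) □■□□■
□■■■■
■□□■■
■■□■■
■□■□■
13) □□■■■
□■□■■
■□□■■
■■□■■
■□■□■
14) ■■■■■
■■□■■
■□□■■
■■□■■
■□■□■
15) ■■■■■
■■□■■
■□□■■
□■□■■
□■■□■
16) ■■■■■
□■□■■
□■□■■
■■□■■
□■■□■
17) ■■■■■
□■□■■
□■□■■
■■■■■
□□□■■
18) □□□■■
□□□■■
□■□■■
■■■■■
□□□■■
19) □□□■■
□□□■■
□■□■■
■■■■□
□□□□□
20) ■□□■■
■■□■■
■■□■■
■■■■□
□□□□□
21) ■□■■■
■□■□■
■■■■■
■■■■□
□□□□□
22) ■□■■■
■□■□■
■■■■■
□■■■□
■■□□□
23) □■□■■
■■■□■
■■■■■
□■■■□
■■□□□
24) □■□■■
■■■□■
■■■■■
□■■■■
■■□■■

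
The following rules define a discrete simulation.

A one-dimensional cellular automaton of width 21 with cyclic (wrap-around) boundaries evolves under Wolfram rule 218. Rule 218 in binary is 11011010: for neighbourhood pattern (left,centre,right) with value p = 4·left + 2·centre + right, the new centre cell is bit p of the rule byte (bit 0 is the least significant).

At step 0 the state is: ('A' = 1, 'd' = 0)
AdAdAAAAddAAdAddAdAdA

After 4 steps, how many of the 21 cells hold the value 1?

20

[0] AdAdAAAAddAAdAddAdAdA
[1] AdddAAAAAAAAddAAddddA
[2] AAdAAAAAAAAAAAAAAddAA
[3] AAdAAAAAAAAAAAAAAAAAA
[4] AAdAAAAAAAAAAAAAAAAAA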